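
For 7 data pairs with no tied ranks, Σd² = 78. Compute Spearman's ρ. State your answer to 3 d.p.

ρ = 1 − 6Σd² / [n(n²−1)] = 1 − 6×78 / (7×48)
  = 1 − 468/336 = 1 − 1.3929 ≈ -0.393

-0.393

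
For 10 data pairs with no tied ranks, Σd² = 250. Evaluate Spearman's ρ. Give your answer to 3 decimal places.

ρ = 1 − 6Σd² / [n(n²−1)] = 1 − 6×250 / (10×99)
  = 1 − 1500/990 = 1 − 1.5152 ≈ -0.515

-0.515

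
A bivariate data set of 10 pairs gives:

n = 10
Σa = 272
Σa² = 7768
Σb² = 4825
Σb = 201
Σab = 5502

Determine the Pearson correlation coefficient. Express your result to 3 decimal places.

0.065

r = (nΣab − ΣaΣb) / √[(nΣa² − (Σa)²)(nΣb² − (Σb)²)]
Numerator: 10×5502 − 272×201 = 348
Denominator: √[(77680 − 73984)(48250 − 40401)] = √[3696 × 7849] = 5386.0843
r = 348 / 5386.0843 ≈ 0.065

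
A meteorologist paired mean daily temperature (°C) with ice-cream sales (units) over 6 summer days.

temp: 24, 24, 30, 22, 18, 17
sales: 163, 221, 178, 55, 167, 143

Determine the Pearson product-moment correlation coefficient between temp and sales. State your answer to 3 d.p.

n = 6, Σx = 135, Σy = 927, Σx² = 3149, Σy² = 158457, Σxy = 21203
nΣxy − ΣxΣy = 127218 − 125145 = 2073
nΣx² − (Σx)² = 18894 − 18225 = 669; nΣy² − (Σy)² = 950742 − 859329 = 91413
r = 2073 / √(669 × 91413) = 2073 / 7820.1852 ≈ 0.265

0.265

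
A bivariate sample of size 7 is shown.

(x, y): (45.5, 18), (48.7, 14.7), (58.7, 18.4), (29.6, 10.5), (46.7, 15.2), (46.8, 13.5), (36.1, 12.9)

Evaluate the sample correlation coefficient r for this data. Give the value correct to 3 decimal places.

n = 7, Σx = 312.1, Σy = 103.2, Σx² = 14438.13, Σy² = 1568.6, Σxy = 4733.1
nΣxy − ΣxΣy = 33131.7 − 32208.72 = 922.98
nΣx² − (Σx)² = 101066.91 − 97406.41 = 3660.5; nΣy² − (Σy)² = 10980.2 − 10650.24 = 329.96
r = 922.98 / √(3660.5 × 329.96) = 922.98 / 1099.0080 ≈ 0.840

0.840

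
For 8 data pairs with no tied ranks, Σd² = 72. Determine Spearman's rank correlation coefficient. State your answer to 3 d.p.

ρ = 1 − 6Σd² / [n(n²−1)] = 1 − 6×72 / (8×63)
  = 1 − 432/504 = 1 − 0.8571 ≈ 0.143

0.143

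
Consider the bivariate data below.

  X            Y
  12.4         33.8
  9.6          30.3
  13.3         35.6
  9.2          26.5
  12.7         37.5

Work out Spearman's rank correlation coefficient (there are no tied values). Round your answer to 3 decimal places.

0.900

Rank X: 3, 2, 5, 1, 4
Rank Y: 3, 2, 4, 1, 5
d = rank(X) − rank(Y): 0, 0, 1, 0, -1; Σd² = 2
ρ = 1 − 6Σd² / [n(n²−1)] = 1 − 6×2 / (5×24) = 1 − 12/120 ≈ 0.900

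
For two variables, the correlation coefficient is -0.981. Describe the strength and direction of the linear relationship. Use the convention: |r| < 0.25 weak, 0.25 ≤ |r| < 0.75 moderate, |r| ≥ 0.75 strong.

strong negative

r = -0.981 < 0 so the relationship is negative.
|r| = 0.981, which falls in the strong range.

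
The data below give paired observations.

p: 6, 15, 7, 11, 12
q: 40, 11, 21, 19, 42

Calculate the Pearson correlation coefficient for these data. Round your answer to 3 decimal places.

n = 5, Σp = 51, Σq = 133, Σp² = 575, Σq² = 4287, Σpq = 1265
nΣpq − ΣpΣq = 6325 − 6783 = -458
nΣp² − (Σp)² = 2875 − 2601 = 274; nΣq² − (Σq)² = 21435 − 17689 = 3746
r = -458 / √(274 × 3746) = -458 / 1013.1160 ≈ -0.452

-0.452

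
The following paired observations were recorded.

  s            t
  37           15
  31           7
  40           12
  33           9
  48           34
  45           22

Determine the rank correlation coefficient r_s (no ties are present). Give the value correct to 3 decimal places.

Rank s: 3, 1, 4, 2, 6, 5
Rank t: 4, 1, 3, 2, 6, 5
d = rank(s) − rank(t): -1, 0, 1, 0, 0, 0; Σd² = 2
ρ = 1 − 6Σd² / [n(n²−1)] = 1 − 6×2 / (6×35) = 1 − 12/210 ≈ 0.943

0.943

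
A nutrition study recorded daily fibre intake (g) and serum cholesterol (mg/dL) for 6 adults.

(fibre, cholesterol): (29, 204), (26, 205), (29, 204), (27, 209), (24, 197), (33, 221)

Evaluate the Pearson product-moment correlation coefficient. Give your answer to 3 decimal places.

0.854

n = 6, Σx = 168, Σy = 1240, Σx² = 4752, Σy² = 256588, Σxy = 34826
nΣxy − ΣxΣy = 208956 − 208320 = 636
nΣx² − (Σx)² = 28512 − 28224 = 288; nΣy² − (Σy)² = 1539528 − 1537600 = 1928
r = 636 / √(288 × 1928) = 636 / 745.1604 ≈ 0.854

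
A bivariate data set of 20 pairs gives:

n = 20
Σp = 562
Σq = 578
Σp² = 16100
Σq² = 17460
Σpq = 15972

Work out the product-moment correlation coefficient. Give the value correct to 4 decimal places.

r = (nΣpq − ΣpΣq) / √[(nΣp² − (Σp)²)(nΣq² − (Σq)²)]
Numerator: 20×15972 − 562×578 = -5396
Denominator: √[(322000 − 315844)(349200 − 334084)] = √[6156 × 15116] = 9646.4551
r = -5396 / 9646.4551 ≈ -0.5594

-0.5594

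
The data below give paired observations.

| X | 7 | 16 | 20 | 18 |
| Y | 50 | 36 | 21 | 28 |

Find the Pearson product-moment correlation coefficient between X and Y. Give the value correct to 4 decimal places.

-0.9744

n = 4, ΣX = 61, ΣY = 135, ΣX² = 1029, ΣY² = 5021, ΣXY = 1850
nΣXY − ΣXΣY = 7400 − 8235 = -835
nΣX² − (ΣX)² = 4116 − 3721 = 395; nΣY² − (ΣY)² = 20084 − 18225 = 1859
r = -835 / √(395 × 1859) = -835 / 856.9160 ≈ -0.9744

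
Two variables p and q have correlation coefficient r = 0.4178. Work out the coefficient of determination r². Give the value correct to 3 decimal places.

0.175

r² = (0.4178)² = 0.175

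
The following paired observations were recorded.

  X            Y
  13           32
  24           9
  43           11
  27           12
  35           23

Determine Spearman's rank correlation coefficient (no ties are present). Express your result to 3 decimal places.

-0.300

Rank X: 1, 2, 5, 3, 4
Rank Y: 5, 1, 2, 3, 4
d = rank(X) − rank(Y): -4, 1, 3, 0, 0; Σd² = 26
ρ = 1 − 6Σd² / [n(n²−1)] = 1 − 6×26 / (5×24) = 1 − 156/120 ≈ -0.300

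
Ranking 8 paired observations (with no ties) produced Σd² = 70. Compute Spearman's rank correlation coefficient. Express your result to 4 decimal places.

0.1667

ρ = 1 − 6Σd² / [n(n²−1)] = 1 − 6×70 / (8×63)
  = 1 − 420/504 = 1 − 0.83333 ≈ 0.1667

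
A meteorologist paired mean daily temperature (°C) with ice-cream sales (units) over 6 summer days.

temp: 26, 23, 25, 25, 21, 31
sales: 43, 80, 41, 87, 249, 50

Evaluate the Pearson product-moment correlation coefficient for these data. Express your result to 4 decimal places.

-0.6752

n = 6, Σx = 151, Σy = 550, Σx² = 3857, Σy² = 82000, Σxy = 12937
nΣxy − ΣxΣy = 77622 − 83050 = -5428
nΣx² − (Σx)² = 23142 − 22801 = 341; nΣy² − (Σy)² = 492000 − 302500 = 189500
r = -5428 / √(341 × 189500) = -5428 / 8038.6255 ≈ -0.6752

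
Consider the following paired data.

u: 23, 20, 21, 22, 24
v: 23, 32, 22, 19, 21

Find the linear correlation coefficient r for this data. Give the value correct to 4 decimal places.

n = 5, Σu = 110, Σv = 117, Σu² = 2430, Σv² = 2839, Σuv = 2553
nΣuv − ΣuΣv = 12765 − 12870 = -105
nΣu² − (Σu)² = 12150 − 12100 = 50; nΣv² − (Σv)² = 14195 − 13689 = 506
r = -105 / √(50 × 506) = -105 / 159.0597 ≈ -0.6601

-0.6601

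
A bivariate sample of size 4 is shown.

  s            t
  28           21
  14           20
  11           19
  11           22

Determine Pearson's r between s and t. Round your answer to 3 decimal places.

n = 4, Σs = 64, Σt = 82, Σs² = 1222, Σt² = 1686, Σst = 1319
nΣst − ΣsΣt = 5276 − 5248 = 28
nΣs² − (Σs)² = 4888 − 4096 = 792; nΣt² − (Σt)² = 6744 − 6724 = 20
r = 28 / √(792 × 20) = 28 / 125.8571 ≈ 0.222

0.222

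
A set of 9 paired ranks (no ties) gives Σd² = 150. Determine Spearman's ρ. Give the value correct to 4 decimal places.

-0.2500

ρ = 1 − 6Σd² / [n(n²−1)] = 1 − 6×150 / (9×80)
  = 1 − 900/720 = 1 − 1.25000 ≈ -0.2500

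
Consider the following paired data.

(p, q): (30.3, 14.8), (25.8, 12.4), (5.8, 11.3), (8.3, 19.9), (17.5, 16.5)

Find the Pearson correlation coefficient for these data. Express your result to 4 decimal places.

n = 5, Σp = 87.7, Σq = 74.9, Σp² = 1992.51, Σq² = 1168.75, Σpq = 1287.82
nΣpq − ΣpΣq = 6439.1 − 6568.73 = -129.63
nΣp² − (Σp)² = 9962.55 − 7691.29 = 2271.26; nΣq² − (Σq)² = 5843.75 − 5610.01 = 233.74
r = -129.63 / √(2271.26 × 233.74) = -129.63 / 728.6181 ≈ -0.1779

-0.1779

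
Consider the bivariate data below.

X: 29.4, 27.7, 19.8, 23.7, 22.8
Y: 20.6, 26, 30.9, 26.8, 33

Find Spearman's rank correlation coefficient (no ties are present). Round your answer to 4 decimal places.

Rank X: 5, 4, 1, 3, 2
Rank Y: 1, 2, 4, 3, 5
d = rank(X) − rank(Y): 4, 2, -3, 0, -3; Σd² = 38
ρ = 1 − 6Σd² / [n(n²−1)] = 1 − 6×38 / (5×24) = 1 − 228/120 ≈ -0.9000

-0.9000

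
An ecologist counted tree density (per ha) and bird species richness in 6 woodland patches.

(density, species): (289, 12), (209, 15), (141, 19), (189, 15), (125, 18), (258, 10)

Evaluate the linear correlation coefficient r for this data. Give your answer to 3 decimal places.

n = 6, Σx = 1211, Σy = 89, Σx² = 264993, Σy² = 1379, Σxy = 16947
nΣxy − ΣxΣy = 101682 − 107779 = -6097
nΣx² − (Σx)² = 1589958 − 1466521 = 123437; nΣy² − (Σy)² = 8274 − 7921 = 353
r = -6097 / √(123437 × 353) = -6097 / 6601.0045 ≈ -0.924

-0.924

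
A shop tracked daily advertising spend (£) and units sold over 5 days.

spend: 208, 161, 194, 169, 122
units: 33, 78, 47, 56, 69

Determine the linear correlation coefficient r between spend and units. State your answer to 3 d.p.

n = 5, Σx = 854, Σy = 283, Σx² = 150266, Σy² = 17279, Σxy = 46422
nΣxy − ΣxΣy = 232110 − 241682 = -9572
nΣx² − (Σx)² = 751330 − 729316 = 22014; nΣy² − (Σy)² = 86395 − 80089 = 6306
r = -9572 / √(22014 × 6306) = -9572 / 11782.2020 ≈ -0.812

-0.812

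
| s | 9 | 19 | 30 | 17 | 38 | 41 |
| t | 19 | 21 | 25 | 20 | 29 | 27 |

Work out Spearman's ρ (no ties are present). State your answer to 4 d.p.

Rank s: 1, 3, 4, 2, 5, 6
Rank t: 1, 3, 4, 2, 6, 5
d = rank(s) − rank(t): 0, 0, 0, 0, -1, 1; Σd² = 2
ρ = 1 − 6Σd² / [n(n²−1)] = 1 − 6×2 / (6×35) = 1 − 12/210 ≈ 0.9429

0.9429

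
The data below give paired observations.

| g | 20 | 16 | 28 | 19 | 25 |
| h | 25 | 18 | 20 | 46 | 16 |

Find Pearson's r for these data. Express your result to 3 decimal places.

-0.331

n = 5, Σg = 108, Σh = 125, Σg² = 2426, Σh² = 3721, Σgh = 2622
nΣgh − ΣgΣh = 13110 − 13500 = -390
nΣg² − (Σg)² = 12130 − 11664 = 466; nΣh² − (Σh)² = 18605 − 15625 = 2980
r = -390 / √(466 × 2980) = -390 / 1178.4227 ≈ -0.331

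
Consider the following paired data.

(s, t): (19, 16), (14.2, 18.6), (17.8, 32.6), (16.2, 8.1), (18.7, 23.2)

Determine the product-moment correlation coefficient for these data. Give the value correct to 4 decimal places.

n = 5, Σs = 85.9, Σt = 98.5, Σs² = 1491.61, Σt² = 2268.57, Σst = 1713.46
nΣst − ΣsΣt = 8567.3 − 8461.15 = 106.15
nΣs² − (Σs)² = 7458.05 − 7378.81 = 79.24; nΣt² − (Σt)² = 11342.85 − 9702.25 = 1640.6
r = 106.15 / √(79.24 × 1640.6) = 106.15 / 360.5567 ≈ 0.2944

0.2944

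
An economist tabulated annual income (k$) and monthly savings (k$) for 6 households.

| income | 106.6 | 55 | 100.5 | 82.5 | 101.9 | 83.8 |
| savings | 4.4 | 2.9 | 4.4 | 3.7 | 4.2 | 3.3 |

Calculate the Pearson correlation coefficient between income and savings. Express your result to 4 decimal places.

n = 6, Σx = 530.3, Σy = 22.9, Σx² = 48701.11, Σy² = 89.35, Σxy = 2080.51
nΣxy − ΣxΣy = 12483.06 − 12143.87 = 339.19
nΣx² − (Σx)² = 292206.66 − 281218.09 = 10988.57; nΣy² − (Σy)² = 536.1 − 524.41 = 11.69
r = 339.19 / √(10988.57 × 11.69) = 339.19 / 358.4081 ≈ 0.9464

0.9464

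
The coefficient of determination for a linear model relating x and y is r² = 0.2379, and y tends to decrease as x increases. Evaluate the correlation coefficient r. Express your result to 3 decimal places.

-0.488

|r| = √0.2379 = 0.488
The association is negative, so r = −0.488.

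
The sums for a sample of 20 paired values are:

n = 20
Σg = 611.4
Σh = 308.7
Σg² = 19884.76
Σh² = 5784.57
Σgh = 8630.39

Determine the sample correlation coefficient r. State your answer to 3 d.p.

-0.731

r = (nΣgh − ΣgΣh) / √[(nΣg² − (Σg)²)(nΣh² − (Σh)²)]
Numerator: 20×8630.39 − 611.4×308.7 = -16131.38
Denominator: √[(397695.2 − 373809.96)(115691.4 − 95295.69)] = √[23885.24 × 20395.71] = 22071.6204
r = -16131.38 / 22071.6204 ≈ -0.731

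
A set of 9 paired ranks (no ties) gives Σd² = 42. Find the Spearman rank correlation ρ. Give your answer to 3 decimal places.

0.650

ρ = 1 − 6Σd² / [n(n²−1)] = 1 − 6×42 / (9×80)
  = 1 − 252/720 = 1 − 0.3500 ≈ 0.650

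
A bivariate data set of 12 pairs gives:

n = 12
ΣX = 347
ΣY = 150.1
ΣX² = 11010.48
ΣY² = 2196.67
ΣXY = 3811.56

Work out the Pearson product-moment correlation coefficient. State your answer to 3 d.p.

-0.947

r = (nΣXY − ΣXΣY) / √[(nΣX² − (ΣX)²)(nΣY² − (ΣY)²)]
Numerator: 12×3811.56 − 347×150.1 = -6345.98
Denominator: √[(132125.76 − 120409)(26360.04 − 22530.01)] = √[11716.76 × 3830.03] = 6698.9210
r = -6345.98 / 6698.9210 ≈ -0.947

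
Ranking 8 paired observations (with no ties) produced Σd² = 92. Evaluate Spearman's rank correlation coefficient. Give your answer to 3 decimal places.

ρ = 1 − 6Σd² / [n(n²−1)] = 1 − 6×92 / (8×63)
  = 1 − 552/504 = 1 − 1.0952 ≈ -0.095

-0.095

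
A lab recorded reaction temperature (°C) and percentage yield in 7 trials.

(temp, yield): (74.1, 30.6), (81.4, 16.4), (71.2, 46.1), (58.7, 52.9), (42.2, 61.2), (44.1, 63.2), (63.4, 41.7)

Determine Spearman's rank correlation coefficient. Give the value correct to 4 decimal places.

-0.9286

Rank temp: 6, 7, 5, 3, 1, 2, 4
Rank yield: 2, 1, 4, 5, 6, 7, 3
d = rank(temp) − rank(yield): 4, 6, 1, -2, -5, -5, 1; Σd² = 108
ρ = 1 − 6Σd² / [n(n²−1)] = 1 − 6×108 / (7×48) = 1 − 648/336 ≈ -0.9286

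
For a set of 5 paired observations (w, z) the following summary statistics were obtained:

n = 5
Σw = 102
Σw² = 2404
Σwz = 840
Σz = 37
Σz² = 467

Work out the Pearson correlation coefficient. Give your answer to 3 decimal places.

0.341

r = (nΣwz − ΣwΣz) / √[(nΣw² − (Σw)²)(nΣz² − (Σz)²)]
Numerator: 5×840 − 102×37 = 426
Denominator: √[(12020 − 10404)(2335 − 1369)] = √[1616 × 966] = 1249.4223
r = 426 / 1249.4223 ≈ 0.341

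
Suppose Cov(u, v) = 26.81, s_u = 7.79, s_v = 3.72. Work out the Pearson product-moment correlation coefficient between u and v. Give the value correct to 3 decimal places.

0.925

r = Cov(u,v) / (s_u · s_v) = 26.81 / (7.79 × 3.72)
  = 26.81 / 28.9788 ≈ 0.925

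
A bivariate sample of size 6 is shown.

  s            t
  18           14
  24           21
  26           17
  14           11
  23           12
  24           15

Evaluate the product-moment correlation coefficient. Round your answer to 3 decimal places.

n = 6, Σs = 129, Σt = 90, Σs² = 2877, Σt² = 1416, Σst = 1988
nΣst − ΣsΣt = 11928 − 11610 = 318
nΣs² − (Σs)² = 17262 − 16641 = 621; nΣt² − (Σt)² = 8496 − 8100 = 396
r = 318 / √(621 × 396) = 318 / 495.8992 ≈ 0.641

0.641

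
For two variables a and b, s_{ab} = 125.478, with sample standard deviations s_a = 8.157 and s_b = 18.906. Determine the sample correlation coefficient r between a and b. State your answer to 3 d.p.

0.814

r = Cov(a,b) / (s_a · s_b) = 125.478 / (8.157 × 18.906)
  = 125.478 / 154.2162 ≈ 0.814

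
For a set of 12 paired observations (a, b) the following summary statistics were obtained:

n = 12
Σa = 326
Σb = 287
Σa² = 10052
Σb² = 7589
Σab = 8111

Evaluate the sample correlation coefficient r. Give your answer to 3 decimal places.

0.337

r = (nΣab − ΣaΣb) / √[(nΣa² − (Σa)²)(nΣb² − (Σb)²)]
Numerator: 12×8111 − 326×287 = 3770
Denominator: √[(120624 − 106276)(91068 − 82369)] = √[14348 × 8699] = 11171.9851
r = 3770 / 11171.9851 ≈ 0.337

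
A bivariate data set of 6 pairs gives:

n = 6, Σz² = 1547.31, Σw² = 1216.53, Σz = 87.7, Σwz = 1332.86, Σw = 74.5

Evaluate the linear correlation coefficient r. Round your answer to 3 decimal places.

0.877

r = (nΣwz − ΣwΣz) / √[(nΣw² − (Σw)²)(nΣz² − (Σz)²)]
Numerator: 6×1332.86 − 74.5×87.7 = 1463.51
Denominator: √[(7299.18 − 5550.25)(9283.86 − 7691.29)] = √[1748.93 × 1592.57] = 1668.9198
r = 1463.51 / 1668.9198 ≈ 0.877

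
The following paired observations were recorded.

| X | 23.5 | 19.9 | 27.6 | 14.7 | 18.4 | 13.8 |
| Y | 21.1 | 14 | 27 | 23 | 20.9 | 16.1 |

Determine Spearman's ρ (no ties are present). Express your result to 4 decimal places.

0.4286

Rank X: 5, 4, 6, 2, 3, 1
Rank Y: 4, 1, 6, 5, 3, 2
d = rank(X) − rank(Y): 1, 3, 0, -3, 0, -1; Σd² = 20
ρ = 1 − 6Σd² / [n(n²−1)] = 1 − 6×20 / (6×35) = 1 − 120/210 ≈ 0.4286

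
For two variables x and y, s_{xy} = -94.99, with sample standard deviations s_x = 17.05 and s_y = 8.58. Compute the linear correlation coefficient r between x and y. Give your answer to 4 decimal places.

r = Cov(x,y) / (s_x · s_y) = -94.99 / (17.05 × 8.58)
  = -94.99 / 146.2890 ≈ -0.6493

-0.6493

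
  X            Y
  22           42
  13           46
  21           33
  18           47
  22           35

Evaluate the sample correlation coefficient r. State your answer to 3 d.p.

-0.684

n = 5, ΣX = 96, ΣY = 203, ΣX² = 1902, ΣY² = 8403, ΣXY = 3831
nΣXY − ΣXΣY = 19155 − 19488 = -333
nΣX² − (ΣX)² = 9510 − 9216 = 294; nΣY² − (ΣY)² = 42015 − 41209 = 806
r = -333 / √(294 × 806) = -333 / 486.7895 ≈ -0.684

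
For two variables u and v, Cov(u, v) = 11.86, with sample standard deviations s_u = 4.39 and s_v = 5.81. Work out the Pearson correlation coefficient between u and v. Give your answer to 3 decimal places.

r = Cov(u,v) / (s_u · s_v) = 11.86 / (4.39 × 5.81)
  = 11.86 / 25.5059 ≈ 0.465

0.465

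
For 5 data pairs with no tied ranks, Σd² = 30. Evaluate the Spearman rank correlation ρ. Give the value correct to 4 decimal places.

ρ = 1 − 6Σd² / [n(n²−1)] = 1 − 6×30 / (5×24)
  = 1 − 180/120 = 1 − 1.50000 ≈ -0.5000

-0.5000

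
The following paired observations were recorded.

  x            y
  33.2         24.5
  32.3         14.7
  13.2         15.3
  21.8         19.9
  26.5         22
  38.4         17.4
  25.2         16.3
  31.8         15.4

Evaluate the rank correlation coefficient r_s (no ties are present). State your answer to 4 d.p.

0.2143

Rank x: 7, 6, 1, 2, 4, 8, 3, 5
Rank y: 8, 1, 2, 6, 7, 5, 4, 3
d = rank(x) − rank(y): -1, 5, -1, -4, -3, 3, -1, 2; Σd² = 66
ρ = 1 − 6Σd² / [n(n²−1)] = 1 − 6×66 / (8×63) = 1 − 396/504 ≈ 0.2143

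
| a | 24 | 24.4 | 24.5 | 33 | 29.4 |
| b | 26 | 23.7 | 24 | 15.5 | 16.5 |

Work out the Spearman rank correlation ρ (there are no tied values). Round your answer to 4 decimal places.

Rank a: 1, 2, 3, 5, 4
Rank b: 5, 3, 4, 1, 2
d = rank(a) − rank(b): -4, -1, -1, 4, 2; Σd² = 38
ρ = 1 − 6Σd² / [n(n²−1)] = 1 − 6×38 / (5×24) = 1 − 228/120 ≈ -0.9000

-0.9000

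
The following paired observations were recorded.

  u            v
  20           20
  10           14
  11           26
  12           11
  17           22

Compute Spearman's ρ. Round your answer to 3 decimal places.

0.100

Rank u: 5, 1, 2, 3, 4
Rank v: 3, 2, 5, 1, 4
d = rank(u) − rank(v): 2, -1, -3, 2, 0; Σd² = 18
ρ = 1 − 6Σd² / [n(n²−1)] = 1 − 6×18 / (5×24) = 1 − 108/120 ≈ 0.100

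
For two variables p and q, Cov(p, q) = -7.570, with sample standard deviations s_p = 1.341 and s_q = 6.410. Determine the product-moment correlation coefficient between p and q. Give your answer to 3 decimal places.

r = Cov(p,q) / (s_p · s_q) = -7.570 / (1.341 × 6.410)
  = -7.570 / 8.5958 ≈ -0.881

-0.881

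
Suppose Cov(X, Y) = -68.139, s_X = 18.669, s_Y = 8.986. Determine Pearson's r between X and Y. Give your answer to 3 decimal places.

-0.406

r = Cov(X,Y) / (s_X · s_Y) = -68.139 / (18.669 × 8.986)
  = -68.139 / 167.7596 ≈ -0.406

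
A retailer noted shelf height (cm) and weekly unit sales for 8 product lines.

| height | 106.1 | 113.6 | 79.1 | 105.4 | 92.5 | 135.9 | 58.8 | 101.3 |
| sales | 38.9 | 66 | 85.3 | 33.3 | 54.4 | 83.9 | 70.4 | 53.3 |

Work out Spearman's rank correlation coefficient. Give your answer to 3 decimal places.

-0.190

Rank height: 6, 7, 2, 5, 3, 8, 1, 4
Rank sales: 2, 5, 8, 1, 4, 7, 6, 3
d = rank(height) − rank(sales): 4, 2, -6, 4, -1, 1, -5, 1; Σd² = 100
ρ = 1 − 6Σd² / [n(n²−1)] = 1 − 6×100 / (8×63) = 1 − 600/504 ≈ -0.190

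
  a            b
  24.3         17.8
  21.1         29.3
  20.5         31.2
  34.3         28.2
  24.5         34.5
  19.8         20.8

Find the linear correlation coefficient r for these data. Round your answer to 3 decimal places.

n = 6, Σa = 144.5, Σb = 161.8, Σa² = 3624.73, Σb² = 4566.9, Σab = 3914.72
nΣab − ΣaΣb = 23488.32 − 23380.1 = 108.22
nΣa² − (Σa)² = 21748.38 − 20880.25 = 868.13; nΣb² − (Σb)² = 27401.4 − 26179.24 = 1222.16
r = 108.22 / √(868.13 × 1222.16) = 108.22 / 1030.0455 ≈ 0.105

0.105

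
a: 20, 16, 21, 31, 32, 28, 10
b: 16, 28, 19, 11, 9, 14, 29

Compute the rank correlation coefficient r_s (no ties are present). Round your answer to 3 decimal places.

-0.964

Rank a: 3, 2, 4, 6, 7, 5, 1
Rank b: 4, 6, 5, 2, 1, 3, 7
d = rank(a) − rank(b): -1, -4, -1, 4, 6, 2, -6; Σd² = 110
ρ = 1 − 6Σd² / [n(n²−1)] = 1 − 6×110 / (7×48) = 1 − 660/336 ≈ -0.964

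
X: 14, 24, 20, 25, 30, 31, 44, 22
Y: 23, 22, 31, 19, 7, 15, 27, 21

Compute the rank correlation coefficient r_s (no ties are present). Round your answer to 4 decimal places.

Rank X: 1, 4, 2, 5, 6, 7, 8, 3
Rank Y: 6, 5, 8, 3, 1, 2, 7, 4
d = rank(X) − rank(Y): -5, -1, -6, 2, 5, 5, 1, -1; Σd² = 118
ρ = 1 − 6Σd² / [n(n²−1)] = 1 − 6×118 / (8×63) = 1 − 708/504 ≈ -0.4048

-0.4048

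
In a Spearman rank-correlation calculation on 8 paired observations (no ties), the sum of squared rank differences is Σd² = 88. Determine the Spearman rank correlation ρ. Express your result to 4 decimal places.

ρ = 1 − 6Σd² / [n(n²−1)] = 1 − 6×88 / (8×63)
  = 1 − 528/504 = 1 − 1.04762 ≈ -0.0476

-0.0476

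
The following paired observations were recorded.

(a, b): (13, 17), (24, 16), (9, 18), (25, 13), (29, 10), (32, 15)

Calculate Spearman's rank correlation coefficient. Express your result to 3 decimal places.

Rank a: 2, 3, 1, 4, 5, 6
Rank b: 5, 4, 6, 2, 1, 3
d = rank(a) − rank(b): -3, -1, -5, 2, 4, 3; Σd² = 64
ρ = 1 − 6Σd² / [n(n²−1)] = 1 − 6×64 / (6×35) = 1 − 384/210 ≈ -0.829

-0.829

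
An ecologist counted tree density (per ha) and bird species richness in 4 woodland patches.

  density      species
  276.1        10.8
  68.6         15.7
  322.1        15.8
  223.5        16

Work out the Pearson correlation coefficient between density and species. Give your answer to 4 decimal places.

-0.3024

n = 4, Σx = 890.3, Σy = 58.3, Σx² = 234637.83, Σy² = 868.77, Σxy = 12724.08
nΣxy − ΣxΣy = 50896.32 − 51904.49 = -1008.17
nΣx² − (Σx)² = 938551.32 − 792634.09 = 145917.23; nΣy² − (Σy)² = 3475.08 − 3398.89 = 76.19
r = -1008.17 / √(145917.23 × 76.19) = -1008.17 / 3334.2816 ≈ -0.3024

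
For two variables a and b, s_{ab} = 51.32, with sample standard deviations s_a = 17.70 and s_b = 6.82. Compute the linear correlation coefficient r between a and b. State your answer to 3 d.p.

0.425

r = Cov(a,b) / (s_a · s_b) = 51.32 / (17.70 × 6.82)
  = 51.32 / 120.7140 ≈ 0.425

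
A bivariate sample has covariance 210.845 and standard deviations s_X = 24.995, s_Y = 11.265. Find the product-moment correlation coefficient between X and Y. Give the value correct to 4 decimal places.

0.7488

r = Cov(X,Y) / (s_X · s_Y) = 210.845 / (24.995 × 11.265)
  = 210.845 / 281.5687 ≈ 0.7488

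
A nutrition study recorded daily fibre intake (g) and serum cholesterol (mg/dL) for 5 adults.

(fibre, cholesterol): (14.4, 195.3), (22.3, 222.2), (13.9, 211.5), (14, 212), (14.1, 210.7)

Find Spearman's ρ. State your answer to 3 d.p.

Rank fibre: 4, 5, 1, 2, 3
Rank cholesterol: 1, 5, 3, 4, 2
d = rank(fibre) − rank(cholesterol): 3, 0, -2, -2, 1; Σd² = 18
ρ = 1 − 6Σd² / [n(n²−1)] = 1 − 6×18 / (5×24) = 1 − 108/120 ≈ 0.100

0.100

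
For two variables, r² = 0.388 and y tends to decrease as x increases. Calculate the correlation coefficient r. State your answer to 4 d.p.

-0.6229

|r| = √0.388 = 0.6229
The association is negative, so r = −0.6229.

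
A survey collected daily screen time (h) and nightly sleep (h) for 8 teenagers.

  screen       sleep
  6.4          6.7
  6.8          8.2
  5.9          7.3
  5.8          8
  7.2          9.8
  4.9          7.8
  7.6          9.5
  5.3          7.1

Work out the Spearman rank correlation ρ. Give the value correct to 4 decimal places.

Rank screen: 5, 6, 4, 3, 7, 1, 8, 2
Rank sleep: 1, 6, 3, 5, 8, 4, 7, 2
d = rank(screen) − rank(sleep): 4, 0, 1, -2, -1, -3, 1, 0; Σd² = 32
ρ = 1 − 6Σd² / [n(n²−1)] = 1 − 6×32 / (8×63) = 1 − 192/504 ≈ 0.6190

0.6190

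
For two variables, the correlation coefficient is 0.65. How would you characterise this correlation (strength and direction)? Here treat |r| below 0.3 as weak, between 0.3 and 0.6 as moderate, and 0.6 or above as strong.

strong positive

r = 0.65 > 0 so the relationship is positive.
|r| = 0.65, which falls in the strong range.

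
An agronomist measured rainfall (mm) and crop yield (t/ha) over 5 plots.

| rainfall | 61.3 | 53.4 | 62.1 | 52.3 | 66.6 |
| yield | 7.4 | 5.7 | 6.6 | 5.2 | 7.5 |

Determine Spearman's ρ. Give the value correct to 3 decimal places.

Rank rainfall: 3, 2, 4, 1, 5
Rank yield: 4, 2, 3, 1, 5
d = rank(rainfall) − rank(yield): -1, 0, 1, 0, 0; Σd² = 2
ρ = 1 − 6Σd² / [n(n²−1)] = 1 − 6×2 / (5×24) = 1 − 12/120 ≈ 0.900

0.900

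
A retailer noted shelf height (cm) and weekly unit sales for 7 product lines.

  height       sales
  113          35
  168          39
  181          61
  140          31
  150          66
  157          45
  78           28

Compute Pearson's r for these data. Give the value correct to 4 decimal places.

n = 7, Σx = 987, Σy = 305, Σx² = 146587, Σy² = 14593, Σxy = 45037
nΣxy − ΣxΣy = 315259 − 301035 = 14224
nΣx² − (Σx)² = 1026109 − 974169 = 51940; nΣy² − (Σy)² = 102151 − 93025 = 9126
r = 14224 / √(51940 × 9126) = 14224 / 21771.6430 ≈ 0.6533

0.6533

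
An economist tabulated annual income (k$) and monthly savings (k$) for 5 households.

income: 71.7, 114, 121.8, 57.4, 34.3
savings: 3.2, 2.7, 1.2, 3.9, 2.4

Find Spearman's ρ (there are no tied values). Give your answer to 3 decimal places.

Rank income: 3, 4, 5, 2, 1
Rank savings: 4, 3, 1, 5, 2
d = rank(income) − rank(savings): -1, 1, 4, -3, -1; Σd² = 28
ρ = 1 − 6Σd² / [n(n²−1)] = 1 − 6×28 / (5×24) = 1 − 168/120 ≈ -0.400

-0.400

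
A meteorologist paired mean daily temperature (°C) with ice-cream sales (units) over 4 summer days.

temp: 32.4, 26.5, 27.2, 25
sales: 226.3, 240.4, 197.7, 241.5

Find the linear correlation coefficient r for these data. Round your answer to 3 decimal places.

n = 4, Σx = 111.1, Σy = 905.9, Σx² = 3116.85, Σy² = 206411.39, Σxy = 25117.66
nΣxy − ΣxΣy = 100470.64 − 100645.49 = -174.85
nΣx² − (Σx)² = 12467.4 − 12343.21 = 124.19; nΣy² − (Σy)² = 825645.56 − 820654.81 = 4990.75
r = -174.85 / √(124.19 × 4990.75) = -174.85 / 787.2746 ≈ -0.222

-0.222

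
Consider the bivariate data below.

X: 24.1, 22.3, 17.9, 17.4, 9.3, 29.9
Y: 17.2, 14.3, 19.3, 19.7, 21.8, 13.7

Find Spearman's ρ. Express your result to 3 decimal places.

-0.943

Rank X: 5, 4, 3, 2, 1, 6
Rank Y: 3, 2, 4, 5, 6, 1
d = rank(X) − rank(Y): 2, 2, -1, -3, -5, 5; Σd² = 68
ρ = 1 − 6Σd² / [n(n²−1)] = 1 − 6×68 / (6×35) = 1 − 408/210 ≈ -0.943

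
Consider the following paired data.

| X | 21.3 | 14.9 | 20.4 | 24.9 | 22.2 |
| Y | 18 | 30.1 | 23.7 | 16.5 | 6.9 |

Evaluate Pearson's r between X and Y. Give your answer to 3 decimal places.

n = 5, ΣX = 103.7, ΣY = 95.2, ΣX² = 2204.71, ΣY² = 2111.56, ΣXY = 1879.4
nΣXY − ΣXΣY = 9397 − 9872.24 = -475.24
nΣX² − (ΣX)² = 11023.55 − 10753.69 = 269.86; nΣY² − (ΣY)² = 10557.8 − 9063.04 = 1494.76
r = -475.24 / √(269.86 × 1494.76) = -475.24 / 635.1188 ≈ -0.748

-0.748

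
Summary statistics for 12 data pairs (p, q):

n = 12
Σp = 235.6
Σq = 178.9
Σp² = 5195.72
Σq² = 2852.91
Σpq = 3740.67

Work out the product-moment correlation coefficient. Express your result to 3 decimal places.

0.701

r = (nΣpq − ΣpΣq) / √[(nΣp² − (Σp)²)(nΣq² − (Σq)²)]
Numerator: 12×3740.67 − 235.6×178.9 = 2739.2
Denominator: √[(62348.64 − 55507.36)(34234.92 − 32005.21)] = √[6841.28 × 2229.71] = 3905.6460
r = 2739.2 / 3905.6460 ≈ 0.701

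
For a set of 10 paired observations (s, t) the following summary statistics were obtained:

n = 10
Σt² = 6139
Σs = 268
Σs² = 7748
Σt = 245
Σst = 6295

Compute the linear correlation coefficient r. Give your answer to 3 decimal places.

-0.975

r = (nΣst − ΣsΣt) / √[(nΣs² − (Σs)²)(nΣt² − (Σt)²)]
Numerator: 10×6295 − 268×245 = -2710
Denominator: √[(77480 − 71824)(61390 − 60025)] = √[5656 × 1365] = 2778.5680
r = -2710 / 2778.5680 ≈ -0.975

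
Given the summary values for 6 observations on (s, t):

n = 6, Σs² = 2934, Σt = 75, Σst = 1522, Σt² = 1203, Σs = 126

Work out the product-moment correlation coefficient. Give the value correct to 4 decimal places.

-0.1917

r = (nΣst − ΣsΣt) / √[(nΣs² − (Σs)²)(nΣt² − (Σt)²)]
Numerator: 6×1522 − 126×75 = -318
Denominator: √[(17604 − 15876)(7218 − 5625)] = √[1728 × 1593] = 1659.1275
r = -318 / 1659.1275 ≈ -0.1917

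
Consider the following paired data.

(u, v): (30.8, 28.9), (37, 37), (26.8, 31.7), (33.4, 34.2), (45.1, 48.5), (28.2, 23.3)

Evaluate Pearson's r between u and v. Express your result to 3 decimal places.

0.919

n = 6, Σu = 201.3, Σv = 203.6, Σu² = 6980.69, Σv² = 7273.88, Σuv = 7095.37
nΣuv − ΣuΣv = 42572.22 − 40984.68 = 1587.54
nΣu² − (Σu)² = 41884.14 − 40521.69 = 1362.45; nΣv² − (Σv)² = 43643.28 − 41452.96 = 2190.32
r = 1587.54 / √(1362.45 × 2190.32) = 1587.54 / 1727.4841 ≈ 0.919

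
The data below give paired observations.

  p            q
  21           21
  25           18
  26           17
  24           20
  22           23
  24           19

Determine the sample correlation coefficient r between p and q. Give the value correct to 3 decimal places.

n = 6, Σp = 142, Σq = 118, Σp² = 3378, Σq² = 2344, Σpq = 2775
nΣpq − ΣpΣq = 16650 − 16756 = -106
nΣp² − (Σp)² = 20268 − 20164 = 104; nΣq² − (Σq)² = 14064 − 13924 = 140
r = -106 / √(104 × 140) = -106 / 120.6648 ≈ -0.878

-0.878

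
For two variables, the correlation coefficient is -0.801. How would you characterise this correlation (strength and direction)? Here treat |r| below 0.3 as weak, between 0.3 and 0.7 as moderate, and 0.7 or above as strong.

r = -0.801 < 0 so the relationship is negative.
|r| = 0.801, which falls in the strong range.

strong negative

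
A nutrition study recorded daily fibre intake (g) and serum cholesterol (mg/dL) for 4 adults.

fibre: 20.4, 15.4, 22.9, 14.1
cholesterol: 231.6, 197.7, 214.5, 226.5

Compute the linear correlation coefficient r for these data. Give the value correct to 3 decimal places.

0.189

n = 4, Σx = 72.8, Σy = 870.3, Σx² = 1376.54, Σy² = 190036.35, Σxy = 15874.92
nΣxy − ΣxΣy = 63499.68 − 63357.84 = 141.84
nΣx² − (Σx)² = 5506.16 − 5299.84 = 206.32; nΣy² − (Σy)² = 760145.4 − 757422.09 = 2723.31
r = 141.84 / √(206.32 × 2723.31) = 141.84 / 749.5821 ≈ 0.189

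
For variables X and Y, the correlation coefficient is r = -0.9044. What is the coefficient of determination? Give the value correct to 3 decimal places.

r² = (-0.9044)² = 0.818

0.818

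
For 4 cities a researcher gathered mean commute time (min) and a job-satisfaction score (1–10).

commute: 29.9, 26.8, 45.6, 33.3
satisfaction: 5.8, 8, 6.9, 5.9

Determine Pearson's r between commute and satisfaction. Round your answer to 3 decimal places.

-0.111

n = 4, Σx = 135.6, Σy = 26.6, Σx² = 4800.5, Σy² = 180.06, Σxy = 898.93
nΣxy − ΣxΣy = 3595.72 − 3606.96 = -11.24
nΣx² − (Σx)² = 19202 − 18387.36 = 814.64; nΣy² − (Σy)² = 720.24 − 707.56 = 12.68
r = -11.24 / √(814.64 × 12.68) = -11.24 / 101.6348 ≈ -0.111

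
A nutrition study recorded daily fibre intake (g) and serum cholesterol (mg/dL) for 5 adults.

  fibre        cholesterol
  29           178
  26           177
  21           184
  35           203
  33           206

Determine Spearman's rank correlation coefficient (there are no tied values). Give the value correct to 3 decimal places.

Rank fibre: 3, 2, 1, 5, 4
Rank cholesterol: 2, 1, 3, 4, 5
d = rank(fibre) − rank(cholesterol): 1, 1, -2, 1, -1; Σd² = 8
ρ = 1 − 6Σd² / [n(n²−1)] = 1 − 6×8 / (5×24) = 1 − 48/120 ≈ 0.600

0.600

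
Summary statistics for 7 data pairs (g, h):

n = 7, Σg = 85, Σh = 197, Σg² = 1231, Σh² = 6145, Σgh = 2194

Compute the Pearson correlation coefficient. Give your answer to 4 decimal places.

-0.5732

r = (nΣgh − ΣgΣh) / √[(nΣg² − (Σg)²)(nΣh² − (Σh)²)]
Numerator: 7×2194 − 85×197 = -1387
Denominator: √[(8617 − 7225)(43015 − 38809)] = √[1392 × 4206] = 2419.6595
r = -1387 / 2419.6595 ≈ -0.5732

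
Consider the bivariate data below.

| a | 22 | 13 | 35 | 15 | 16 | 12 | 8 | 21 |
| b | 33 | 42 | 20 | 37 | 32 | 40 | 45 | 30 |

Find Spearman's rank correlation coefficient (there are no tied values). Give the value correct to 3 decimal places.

-0.905

Rank a: 7, 3, 8, 4, 5, 2, 1, 6
Rank b: 4, 7, 1, 5, 3, 6, 8, 2
d = rank(a) − rank(b): 3, -4, 7, -1, 2, -4, -7, 4; Σd² = 160
ρ = 1 − 6Σd² / [n(n²−1)] = 1 − 6×160 / (8×63) = 1 − 960/504 ≈ -0.905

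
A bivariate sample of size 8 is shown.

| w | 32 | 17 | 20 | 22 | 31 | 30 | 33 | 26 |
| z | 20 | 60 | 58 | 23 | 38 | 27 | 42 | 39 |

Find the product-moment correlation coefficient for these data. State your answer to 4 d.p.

n = 8, Σw = 211, Σz = 307, Σw² = 5823, Σz² = 13351, Σwz = 7714
nΣwz − ΣwΣz = 61712 − 64777 = -3065
nΣw² − (Σw)² = 46584 − 44521 = 2063; nΣz² − (Σz)² = 106808 − 94249 = 12559
r = -3065 / √(2063 × 12559) = -3065 / 5090.1097 ≈ -0.6021

-0.6021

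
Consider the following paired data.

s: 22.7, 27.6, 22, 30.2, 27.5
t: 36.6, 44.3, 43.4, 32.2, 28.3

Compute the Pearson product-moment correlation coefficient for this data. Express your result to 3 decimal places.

n = 5, Σs = 130, Σt = 184.8, Σs² = 3429.34, Σt² = 7023.34, Σst = 4758.99
nΣst − ΣsΣt = 23794.95 − 24024 = -229.05
nΣs² − (Σs)² = 17146.7 − 16900 = 246.7; nΣt² − (Σt)² = 35116.7 − 34151.04 = 965.66
r = -229.05 / √(246.7 × 965.66) = -229.05 / 488.0864 ≈ -0.469

-0.469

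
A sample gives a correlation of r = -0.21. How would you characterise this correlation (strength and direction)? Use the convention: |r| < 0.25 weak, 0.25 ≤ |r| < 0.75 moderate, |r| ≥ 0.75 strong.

weak negative

r = -0.21 < 0 so the relationship is negative.
|r| = 0.21, which falls in the weak range.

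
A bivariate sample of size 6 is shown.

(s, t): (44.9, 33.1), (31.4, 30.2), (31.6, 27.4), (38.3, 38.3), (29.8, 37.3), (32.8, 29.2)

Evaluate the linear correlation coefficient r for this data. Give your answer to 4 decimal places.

n = 6, Σs = 208.8, Σt = 195.5, Σs² = 7431.3, Σt² = 6469.23, Σst = 6836.5
nΣst − ΣsΣt = 41019 − 40820.4 = 198.6
nΣs² − (Σs)² = 44587.8 − 43597.44 = 990.36; nΣt² − (Σt)² = 38815.38 − 38220.25 = 595.13
r = 198.6 / √(990.36 × 595.13) = 198.6 / 767.7193 ≈ 0.2587

0.2587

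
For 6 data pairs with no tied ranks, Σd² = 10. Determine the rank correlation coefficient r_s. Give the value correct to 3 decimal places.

0.714

ρ = 1 − 6Σd² / [n(n²−1)] = 1 − 6×10 / (6×35)
  = 1 − 60/210 = 1 − 0.2857 ≈ 0.714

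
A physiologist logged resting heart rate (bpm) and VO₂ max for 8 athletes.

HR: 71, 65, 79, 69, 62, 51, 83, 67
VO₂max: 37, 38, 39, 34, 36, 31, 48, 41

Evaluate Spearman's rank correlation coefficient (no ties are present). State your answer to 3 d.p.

0.667

Rank HR: 6, 3, 7, 5, 2, 1, 8, 4
Rank VO₂max: 4, 5, 6, 2, 3, 1, 8, 7
d = rank(HR) − rank(VO₂max): 2, -2, 1, 3, -1, 0, 0, -3; Σd² = 28
ρ = 1 − 6Σd² / [n(n²−1)] = 1 − 6×28 / (8×63) = 1 − 168/504 ≈ 0.667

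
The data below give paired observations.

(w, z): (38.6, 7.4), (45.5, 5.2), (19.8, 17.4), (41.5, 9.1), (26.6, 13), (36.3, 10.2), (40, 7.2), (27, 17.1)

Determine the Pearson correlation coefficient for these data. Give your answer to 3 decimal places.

n = 8, Σw = 275.3, Σz = 86.6, Σw² = 10028.75, Σz² = 1084.66, Σwz = 2710.17
nΣwz − ΣwΣz = 21681.36 − 23840.98 = -2159.62
nΣw² − (Σw)² = 80230 − 75790.09 = 4439.91; nΣz² − (Σz)² = 8677.28 − 7499.56 = 1177.72
r = -2159.62 / √(4439.91 × 1177.72) = -2159.62 / 2286.6943 ≈ -0.944

-0.944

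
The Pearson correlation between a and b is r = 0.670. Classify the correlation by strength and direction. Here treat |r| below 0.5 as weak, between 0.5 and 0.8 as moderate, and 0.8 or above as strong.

r = 0.670 > 0 so the relationship is positive.
|r| = 0.670, which falls in the moderate range.

moderate positive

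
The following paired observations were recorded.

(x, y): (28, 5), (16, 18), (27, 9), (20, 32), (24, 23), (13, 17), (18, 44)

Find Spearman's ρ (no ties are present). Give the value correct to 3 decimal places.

Rank x: 7, 2, 6, 4, 5, 1, 3
Rank y: 1, 4, 2, 6, 5, 3, 7
d = rank(x) − rank(y): 6, -2, 4, -2, 0, -2, -4; Σd² = 80
ρ = 1 − 6Σd² / [n(n²−1)] = 1 − 6×80 / (7×48) = 1 − 480/336 ≈ -0.429

-0.429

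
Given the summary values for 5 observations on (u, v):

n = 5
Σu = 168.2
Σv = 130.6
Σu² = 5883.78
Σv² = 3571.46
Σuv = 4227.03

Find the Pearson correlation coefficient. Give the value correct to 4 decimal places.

r = (nΣuv − ΣuΣv) / √[(nΣu² − (Σu)²)(nΣv² − (Σv)²)]
Numerator: 5×4227.03 − 168.2×130.6 = -831.77
Denominator: √[(29418.9 − 28291.24)(17857.3 − 17056.36)] = √[1127.66 × 800.94] = 950.3620
r = -831.77 / 950.3620 ≈ -0.8752

-0.8752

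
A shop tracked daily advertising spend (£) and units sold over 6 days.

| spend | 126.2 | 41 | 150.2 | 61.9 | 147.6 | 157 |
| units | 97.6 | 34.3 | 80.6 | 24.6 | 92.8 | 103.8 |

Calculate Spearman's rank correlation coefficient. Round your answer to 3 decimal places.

0.714

Rank spend: 3, 1, 5, 2, 4, 6
Rank units: 5, 2, 3, 1, 4, 6
d = rank(spend) − rank(units): -2, -1, 2, 1, 0, 0; Σd² = 10
ρ = 1 − 6Σd² / [n(n²−1)] = 1 − 6×10 / (6×35) = 1 − 60/210 ≈ 0.714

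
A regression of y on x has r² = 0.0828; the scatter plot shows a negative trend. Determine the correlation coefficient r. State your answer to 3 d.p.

|r| = √0.0828 = 0.288
The association is negative, so r = −0.288.

-0.288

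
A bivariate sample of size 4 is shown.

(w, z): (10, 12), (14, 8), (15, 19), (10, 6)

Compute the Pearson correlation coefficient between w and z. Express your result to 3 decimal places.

n = 4, Σw = 49, Σz = 45, Σw² = 621, Σz² = 605, Σwz = 577
nΣwz − ΣwΣz = 2308 − 2205 = 103
nΣw² − (Σw)² = 2484 − 2401 = 83; nΣz² − (Σz)² = 2420 − 2025 = 395
r = 103 / √(83 × 395) = 103 / 181.0663 ≈ 0.569

0.569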